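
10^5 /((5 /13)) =260000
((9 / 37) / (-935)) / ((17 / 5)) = -9 / 117623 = -0.00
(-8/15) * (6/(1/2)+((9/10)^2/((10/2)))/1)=-4054/625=-6.49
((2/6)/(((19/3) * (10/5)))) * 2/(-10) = -1/190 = -0.01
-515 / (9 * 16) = -515 / 144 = -3.58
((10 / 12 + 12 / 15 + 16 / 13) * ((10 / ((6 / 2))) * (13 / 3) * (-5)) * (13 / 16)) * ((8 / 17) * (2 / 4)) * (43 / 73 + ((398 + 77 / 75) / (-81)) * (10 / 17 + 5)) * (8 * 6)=2359406001056 / 46139139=51136.76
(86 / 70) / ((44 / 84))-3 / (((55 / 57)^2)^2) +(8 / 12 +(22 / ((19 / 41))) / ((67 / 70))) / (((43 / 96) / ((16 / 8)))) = 111864322368908 / 500896061875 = 223.33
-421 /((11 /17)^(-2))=-50941 /289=-176.27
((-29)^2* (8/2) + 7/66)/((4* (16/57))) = 4218589/1408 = 2996.16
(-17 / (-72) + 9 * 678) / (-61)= -439361 / 4392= -100.04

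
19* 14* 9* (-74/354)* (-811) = 23945586/59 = 405857.39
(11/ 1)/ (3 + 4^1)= 11/ 7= 1.57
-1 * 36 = -36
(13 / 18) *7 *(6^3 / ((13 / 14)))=1176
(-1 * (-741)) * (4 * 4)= 11856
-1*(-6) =6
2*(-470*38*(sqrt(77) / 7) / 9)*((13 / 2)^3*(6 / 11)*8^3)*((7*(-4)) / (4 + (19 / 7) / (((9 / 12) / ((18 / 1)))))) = 70315248640*sqrt(77) / 3993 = 154523867.44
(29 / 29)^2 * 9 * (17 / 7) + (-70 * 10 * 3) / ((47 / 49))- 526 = -886163 / 329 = -2693.50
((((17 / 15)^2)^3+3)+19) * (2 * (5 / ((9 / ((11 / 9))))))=6044089018 / 184528125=32.75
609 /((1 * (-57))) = -203 /19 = -10.68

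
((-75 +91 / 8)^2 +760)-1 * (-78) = 4886.14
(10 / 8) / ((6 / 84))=35 / 2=17.50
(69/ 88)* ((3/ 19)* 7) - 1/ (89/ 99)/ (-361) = 2458971/ 2827352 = 0.87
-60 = -60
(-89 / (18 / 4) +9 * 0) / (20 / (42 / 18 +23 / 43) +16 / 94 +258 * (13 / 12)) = -619084 / 8972505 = -0.07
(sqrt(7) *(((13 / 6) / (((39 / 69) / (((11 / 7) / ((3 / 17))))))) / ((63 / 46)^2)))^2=20706668009764 / 8931928887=2318.28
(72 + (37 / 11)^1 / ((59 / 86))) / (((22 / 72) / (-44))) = -7187040 / 649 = -11074.02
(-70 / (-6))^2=1225 / 9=136.11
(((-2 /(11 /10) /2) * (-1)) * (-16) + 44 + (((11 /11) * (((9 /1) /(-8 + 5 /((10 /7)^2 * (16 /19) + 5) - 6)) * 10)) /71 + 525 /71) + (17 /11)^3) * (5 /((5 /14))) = 1785379592 /3153139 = 566.22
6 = 6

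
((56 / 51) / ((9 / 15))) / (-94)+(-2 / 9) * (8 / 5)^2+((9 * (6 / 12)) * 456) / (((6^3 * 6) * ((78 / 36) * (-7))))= -22666229 / 32719050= -0.69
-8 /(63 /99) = -12.57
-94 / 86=-47 / 43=-1.09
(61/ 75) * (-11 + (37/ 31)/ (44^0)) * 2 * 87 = -1075552/ 775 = -1387.81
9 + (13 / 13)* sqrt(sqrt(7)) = 7^(1 / 4) + 9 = 10.63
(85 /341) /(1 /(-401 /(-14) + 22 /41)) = 1423665 /195734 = 7.27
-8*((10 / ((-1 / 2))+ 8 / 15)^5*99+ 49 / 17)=3175746632528072 / 1434375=2214028153.40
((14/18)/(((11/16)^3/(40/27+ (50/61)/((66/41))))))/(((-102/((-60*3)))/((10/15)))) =20681113600/3689400231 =5.61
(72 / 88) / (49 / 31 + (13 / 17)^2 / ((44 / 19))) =107508 / 240875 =0.45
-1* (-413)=413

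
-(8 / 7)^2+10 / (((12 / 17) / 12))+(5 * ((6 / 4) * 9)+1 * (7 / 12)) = 139225 / 588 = 236.78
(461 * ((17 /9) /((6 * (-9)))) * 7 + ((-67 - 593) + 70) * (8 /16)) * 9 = -198229 /54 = -3670.91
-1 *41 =-41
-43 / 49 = -0.88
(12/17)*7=84/17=4.94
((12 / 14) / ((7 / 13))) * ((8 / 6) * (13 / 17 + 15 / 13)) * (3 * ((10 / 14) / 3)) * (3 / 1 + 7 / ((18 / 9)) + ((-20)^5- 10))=-3192474080 / 343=-9307504.61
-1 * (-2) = 2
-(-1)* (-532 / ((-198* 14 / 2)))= 38 / 99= 0.38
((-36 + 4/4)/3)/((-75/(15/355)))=7/1065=0.01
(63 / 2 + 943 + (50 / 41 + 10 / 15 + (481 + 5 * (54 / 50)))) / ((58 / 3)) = 75.66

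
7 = 7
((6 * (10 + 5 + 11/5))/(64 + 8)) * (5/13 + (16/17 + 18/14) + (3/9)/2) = 1108841/278460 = 3.98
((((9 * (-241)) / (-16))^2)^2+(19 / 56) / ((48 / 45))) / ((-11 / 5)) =-774651297824835 / 5046272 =-153509620.14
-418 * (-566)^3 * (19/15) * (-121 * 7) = -1219726857083504/15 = -81315123805566.93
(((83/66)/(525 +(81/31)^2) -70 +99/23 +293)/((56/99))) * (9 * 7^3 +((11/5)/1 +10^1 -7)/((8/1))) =10890205567914781/8777050240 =1240759.17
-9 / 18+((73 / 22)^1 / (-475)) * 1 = -0.51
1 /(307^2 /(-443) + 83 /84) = -37212 /7880147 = -0.00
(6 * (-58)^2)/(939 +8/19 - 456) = 383496/9185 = 41.75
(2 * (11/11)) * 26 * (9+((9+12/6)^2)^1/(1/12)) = 75972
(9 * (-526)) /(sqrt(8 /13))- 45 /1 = -2367 * sqrt(26) /2- 45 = -6079.69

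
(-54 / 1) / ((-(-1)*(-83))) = 54 / 83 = 0.65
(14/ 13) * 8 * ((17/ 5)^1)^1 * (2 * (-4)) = -15232/ 65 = -234.34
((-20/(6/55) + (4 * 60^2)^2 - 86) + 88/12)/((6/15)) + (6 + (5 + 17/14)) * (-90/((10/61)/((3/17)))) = 123378762473/238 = 518398161.65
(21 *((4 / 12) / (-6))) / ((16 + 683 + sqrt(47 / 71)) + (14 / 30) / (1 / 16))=-0.00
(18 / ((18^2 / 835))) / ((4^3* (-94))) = -835 / 108288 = -0.01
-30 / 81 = -10 / 27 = -0.37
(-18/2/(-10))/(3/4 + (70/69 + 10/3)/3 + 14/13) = 0.27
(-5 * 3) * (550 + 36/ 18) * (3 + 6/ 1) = -74520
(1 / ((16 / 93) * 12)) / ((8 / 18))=279 / 256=1.09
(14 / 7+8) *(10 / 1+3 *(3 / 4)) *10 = 1225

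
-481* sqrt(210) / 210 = -33.19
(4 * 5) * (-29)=-580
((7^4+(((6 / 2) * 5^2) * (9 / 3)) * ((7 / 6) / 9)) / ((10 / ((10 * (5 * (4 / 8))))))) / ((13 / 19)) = 8879.46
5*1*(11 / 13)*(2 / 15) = 22 / 39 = 0.56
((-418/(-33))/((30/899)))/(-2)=-17081/90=-189.79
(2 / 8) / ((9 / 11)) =11 / 36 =0.31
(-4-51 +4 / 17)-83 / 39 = -37720 / 663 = -56.89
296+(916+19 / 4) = 4867 / 4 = 1216.75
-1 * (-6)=6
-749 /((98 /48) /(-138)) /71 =354384 /497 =713.05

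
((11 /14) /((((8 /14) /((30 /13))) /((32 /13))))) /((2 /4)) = 2640 /169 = 15.62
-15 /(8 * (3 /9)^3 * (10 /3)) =-243 /16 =-15.19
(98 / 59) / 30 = 49 / 885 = 0.06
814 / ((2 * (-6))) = -407 / 6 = -67.83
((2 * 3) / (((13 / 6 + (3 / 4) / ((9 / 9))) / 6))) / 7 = 432 / 245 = 1.76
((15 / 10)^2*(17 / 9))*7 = 119 / 4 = 29.75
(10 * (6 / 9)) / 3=20 / 9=2.22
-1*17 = -17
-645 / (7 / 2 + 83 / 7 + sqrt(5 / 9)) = -3494610 / 83009 + 75852 * sqrt(5) / 83009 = -40.06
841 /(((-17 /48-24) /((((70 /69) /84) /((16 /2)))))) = -4205 /80661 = -0.05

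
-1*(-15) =15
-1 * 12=-12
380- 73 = 307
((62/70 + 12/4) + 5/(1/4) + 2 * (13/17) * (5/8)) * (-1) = -59123/2380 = -24.84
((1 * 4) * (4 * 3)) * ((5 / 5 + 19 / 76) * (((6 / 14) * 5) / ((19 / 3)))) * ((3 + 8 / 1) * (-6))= -178200 / 133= -1339.85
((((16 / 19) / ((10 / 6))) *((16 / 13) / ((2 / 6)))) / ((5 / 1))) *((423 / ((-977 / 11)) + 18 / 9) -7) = -1156608 / 317525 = -3.64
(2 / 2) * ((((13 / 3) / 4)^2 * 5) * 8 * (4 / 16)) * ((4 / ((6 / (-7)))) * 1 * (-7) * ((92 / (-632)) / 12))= -952315 / 204768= -4.65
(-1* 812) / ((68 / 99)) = -20097 / 17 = -1182.18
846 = 846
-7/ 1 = -7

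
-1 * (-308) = 308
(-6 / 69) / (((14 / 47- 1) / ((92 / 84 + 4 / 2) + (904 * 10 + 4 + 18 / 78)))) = 232172480 / 207207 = 1120.49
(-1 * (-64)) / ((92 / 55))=880 / 23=38.26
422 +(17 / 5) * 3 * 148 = 9658 / 5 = 1931.60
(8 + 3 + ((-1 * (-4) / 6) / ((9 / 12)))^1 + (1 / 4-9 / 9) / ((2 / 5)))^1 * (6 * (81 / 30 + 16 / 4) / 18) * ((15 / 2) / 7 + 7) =779813 / 4320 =180.51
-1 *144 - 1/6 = -865/6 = -144.17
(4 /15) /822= 2 /6165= 0.00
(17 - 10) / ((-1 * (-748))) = 7 / 748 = 0.01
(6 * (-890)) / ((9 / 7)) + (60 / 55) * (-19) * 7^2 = -170576 / 33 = -5168.97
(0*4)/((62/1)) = 0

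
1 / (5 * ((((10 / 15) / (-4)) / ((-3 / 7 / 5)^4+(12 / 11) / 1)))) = -108050346 / 82534375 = -1.31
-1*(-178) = 178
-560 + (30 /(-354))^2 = -1949335 /3481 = -559.99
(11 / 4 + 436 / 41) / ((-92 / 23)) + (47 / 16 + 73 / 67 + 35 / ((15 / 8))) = 637777 / 32964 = 19.35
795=795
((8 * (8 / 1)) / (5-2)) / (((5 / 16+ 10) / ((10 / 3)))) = 2048 / 297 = 6.90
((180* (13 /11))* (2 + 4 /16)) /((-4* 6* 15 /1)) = -117 /88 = -1.33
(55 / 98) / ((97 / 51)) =2805 / 9506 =0.30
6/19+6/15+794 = 75498/95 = 794.72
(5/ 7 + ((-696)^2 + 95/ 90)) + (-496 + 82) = 60984475/ 126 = 484003.77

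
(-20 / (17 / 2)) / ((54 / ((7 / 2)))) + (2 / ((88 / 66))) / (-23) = -4597 / 21114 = -0.22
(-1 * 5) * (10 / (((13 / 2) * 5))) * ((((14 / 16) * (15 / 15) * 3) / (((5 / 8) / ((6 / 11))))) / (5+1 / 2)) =-1008 / 1573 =-0.64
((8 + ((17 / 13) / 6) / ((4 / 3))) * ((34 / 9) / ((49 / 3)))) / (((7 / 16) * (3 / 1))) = 19244 / 13377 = 1.44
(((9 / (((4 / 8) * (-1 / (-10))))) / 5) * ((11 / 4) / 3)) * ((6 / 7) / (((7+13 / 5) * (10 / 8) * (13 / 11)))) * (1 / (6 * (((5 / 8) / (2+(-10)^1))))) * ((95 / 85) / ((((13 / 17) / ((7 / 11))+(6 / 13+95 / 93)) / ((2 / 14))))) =-155496 / 614495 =-0.25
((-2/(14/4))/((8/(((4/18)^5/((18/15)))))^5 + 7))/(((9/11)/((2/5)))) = -1760000/10990300293574571281527841941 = -0.00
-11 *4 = -44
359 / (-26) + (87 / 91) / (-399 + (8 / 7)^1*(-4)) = -1014349 / 73450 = -13.81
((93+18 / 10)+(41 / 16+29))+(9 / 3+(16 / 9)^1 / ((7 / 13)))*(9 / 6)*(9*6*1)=356603 / 560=636.79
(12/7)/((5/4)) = 48/35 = 1.37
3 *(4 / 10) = 6 / 5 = 1.20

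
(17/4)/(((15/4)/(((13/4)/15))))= 221/900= 0.25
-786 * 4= -3144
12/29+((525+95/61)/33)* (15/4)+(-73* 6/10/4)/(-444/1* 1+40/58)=27415598759/454845280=60.27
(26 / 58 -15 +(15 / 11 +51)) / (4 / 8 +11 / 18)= 54279 / 1595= 34.03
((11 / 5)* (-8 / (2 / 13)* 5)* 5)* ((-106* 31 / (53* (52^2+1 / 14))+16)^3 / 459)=-632843266672884650240 / 24902977188162987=-25412.35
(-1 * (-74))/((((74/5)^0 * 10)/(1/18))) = 37/90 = 0.41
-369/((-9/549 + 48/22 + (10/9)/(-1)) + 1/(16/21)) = -155.91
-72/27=-8/3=-2.67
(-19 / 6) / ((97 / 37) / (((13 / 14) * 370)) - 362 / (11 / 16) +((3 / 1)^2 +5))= 18597865 / 3010139766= 0.01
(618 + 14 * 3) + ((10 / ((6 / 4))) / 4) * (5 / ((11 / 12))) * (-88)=-140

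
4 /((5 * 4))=1 /5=0.20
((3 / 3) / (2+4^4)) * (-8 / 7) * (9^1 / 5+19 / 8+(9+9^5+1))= -787509 / 3010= -261.63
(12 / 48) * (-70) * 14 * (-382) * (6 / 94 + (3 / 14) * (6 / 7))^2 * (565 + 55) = 384746580000 / 108241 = 3554536.45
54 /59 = 0.92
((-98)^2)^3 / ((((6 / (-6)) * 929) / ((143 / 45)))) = -126675460463552 / 41805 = -3030150949.97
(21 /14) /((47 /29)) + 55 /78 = 2989 /1833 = 1.63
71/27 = 2.63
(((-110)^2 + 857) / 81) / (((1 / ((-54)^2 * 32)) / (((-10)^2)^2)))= 149264640000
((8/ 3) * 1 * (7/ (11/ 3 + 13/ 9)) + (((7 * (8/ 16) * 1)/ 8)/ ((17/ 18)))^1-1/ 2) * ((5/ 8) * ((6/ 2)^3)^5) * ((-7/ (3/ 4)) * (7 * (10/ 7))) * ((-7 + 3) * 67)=634212243036225/ 782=811013098511.80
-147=-147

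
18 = 18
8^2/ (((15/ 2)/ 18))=768/ 5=153.60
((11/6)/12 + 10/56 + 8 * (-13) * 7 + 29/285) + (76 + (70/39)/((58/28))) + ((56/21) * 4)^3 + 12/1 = 31133728267/54152280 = 574.93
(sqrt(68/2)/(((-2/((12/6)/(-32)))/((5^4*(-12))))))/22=-1875*sqrt(34)/176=-62.12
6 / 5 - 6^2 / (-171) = 134 / 95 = 1.41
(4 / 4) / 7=0.14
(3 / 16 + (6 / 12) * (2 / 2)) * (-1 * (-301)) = 3311 / 16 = 206.94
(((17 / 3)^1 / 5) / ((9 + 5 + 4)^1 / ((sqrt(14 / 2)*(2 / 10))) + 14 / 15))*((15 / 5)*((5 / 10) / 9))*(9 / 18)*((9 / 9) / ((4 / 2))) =-833 / 21853536 + 3825*sqrt(7) / 7284512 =0.00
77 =77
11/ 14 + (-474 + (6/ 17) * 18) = -111113/ 238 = -466.86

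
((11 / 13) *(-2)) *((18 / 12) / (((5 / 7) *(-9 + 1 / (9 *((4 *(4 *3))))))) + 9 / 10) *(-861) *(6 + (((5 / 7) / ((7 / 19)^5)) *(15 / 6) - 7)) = 166300167388707 / 653288090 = 254558.70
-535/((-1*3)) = 535/3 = 178.33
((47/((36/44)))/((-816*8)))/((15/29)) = -14993/881280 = -0.02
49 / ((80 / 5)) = 49 / 16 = 3.06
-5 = -5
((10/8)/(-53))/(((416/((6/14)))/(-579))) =8685/617344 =0.01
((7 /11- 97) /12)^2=70225 /1089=64.49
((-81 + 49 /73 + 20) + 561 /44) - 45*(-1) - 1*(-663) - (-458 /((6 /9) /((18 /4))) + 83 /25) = 27364789 /7300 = 3748.60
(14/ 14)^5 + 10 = 11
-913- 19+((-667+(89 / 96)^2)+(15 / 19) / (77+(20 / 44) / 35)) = -165944528173 / 103836672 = -1598.13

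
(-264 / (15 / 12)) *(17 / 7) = -17952 / 35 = -512.91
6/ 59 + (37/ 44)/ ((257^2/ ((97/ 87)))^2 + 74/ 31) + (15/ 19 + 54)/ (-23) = -2648137533001277050031/ 1161231525767405330260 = -2.28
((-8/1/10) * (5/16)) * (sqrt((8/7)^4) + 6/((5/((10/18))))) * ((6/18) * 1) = -145/882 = -0.16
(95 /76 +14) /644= 0.02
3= 3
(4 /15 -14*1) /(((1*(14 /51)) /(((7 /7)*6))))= -10506 /35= -300.17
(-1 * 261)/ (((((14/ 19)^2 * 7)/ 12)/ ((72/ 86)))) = -10175868/ 14749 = -689.94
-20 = -20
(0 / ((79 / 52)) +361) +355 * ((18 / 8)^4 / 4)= 2635.57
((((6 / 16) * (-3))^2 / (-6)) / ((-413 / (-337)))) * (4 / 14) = -9099 / 185024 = -0.05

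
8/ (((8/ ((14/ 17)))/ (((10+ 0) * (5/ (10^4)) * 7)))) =49/ 1700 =0.03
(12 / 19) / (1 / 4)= 48 / 19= 2.53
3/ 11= 0.27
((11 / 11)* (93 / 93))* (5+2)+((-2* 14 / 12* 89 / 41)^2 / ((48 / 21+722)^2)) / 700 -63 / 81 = 241975649356903 / 38888943210000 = 6.22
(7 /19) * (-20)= -140 /19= -7.37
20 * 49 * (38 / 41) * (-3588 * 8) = -1068936960 / 41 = -26071633.17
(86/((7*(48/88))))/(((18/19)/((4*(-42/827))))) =-4.83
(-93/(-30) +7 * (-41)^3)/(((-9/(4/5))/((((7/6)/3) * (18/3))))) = 67542146/675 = 100062.44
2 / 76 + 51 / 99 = 679 / 1254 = 0.54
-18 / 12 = -1.50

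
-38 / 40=-19 / 20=-0.95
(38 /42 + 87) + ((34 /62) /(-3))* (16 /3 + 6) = 167632 /1953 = 85.83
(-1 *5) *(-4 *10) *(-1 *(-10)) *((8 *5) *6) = 480000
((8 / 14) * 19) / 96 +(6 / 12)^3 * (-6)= -107 / 168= -0.64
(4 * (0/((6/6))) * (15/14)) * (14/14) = 0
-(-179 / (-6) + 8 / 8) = -30.83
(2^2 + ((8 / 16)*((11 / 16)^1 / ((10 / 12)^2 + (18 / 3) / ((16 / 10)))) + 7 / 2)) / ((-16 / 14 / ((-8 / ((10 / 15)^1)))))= 203679 / 2560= 79.56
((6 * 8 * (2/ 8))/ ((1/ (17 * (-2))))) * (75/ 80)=-382.50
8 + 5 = 13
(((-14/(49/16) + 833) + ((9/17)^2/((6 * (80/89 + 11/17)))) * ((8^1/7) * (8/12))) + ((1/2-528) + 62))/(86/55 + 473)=11112674045/14529956882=0.76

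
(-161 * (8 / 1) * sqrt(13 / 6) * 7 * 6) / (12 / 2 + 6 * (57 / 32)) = -144256 * sqrt(78) / 267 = -4771.66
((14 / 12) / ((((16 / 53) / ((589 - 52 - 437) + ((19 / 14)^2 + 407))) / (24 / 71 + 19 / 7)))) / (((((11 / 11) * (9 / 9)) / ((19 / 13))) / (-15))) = -761770128635 / 5789056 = -131587.97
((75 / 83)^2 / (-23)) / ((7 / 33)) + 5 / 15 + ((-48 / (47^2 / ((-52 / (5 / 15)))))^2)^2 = 10473992259827058776126 / 79229365691616948507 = 132.20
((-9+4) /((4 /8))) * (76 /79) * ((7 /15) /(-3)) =1064 /711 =1.50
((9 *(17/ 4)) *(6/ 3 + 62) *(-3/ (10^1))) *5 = -3672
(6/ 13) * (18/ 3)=36/ 13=2.77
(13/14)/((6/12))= 13/7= 1.86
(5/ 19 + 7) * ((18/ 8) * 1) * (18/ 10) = 5589/ 190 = 29.42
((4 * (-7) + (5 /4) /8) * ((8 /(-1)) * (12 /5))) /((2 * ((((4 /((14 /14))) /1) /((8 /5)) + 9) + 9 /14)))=18711 /850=22.01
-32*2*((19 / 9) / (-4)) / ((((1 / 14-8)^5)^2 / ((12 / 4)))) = 87933415112704 / 851826295820704696803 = 0.00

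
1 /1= 1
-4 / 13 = -0.31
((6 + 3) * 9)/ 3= 27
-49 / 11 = -4.45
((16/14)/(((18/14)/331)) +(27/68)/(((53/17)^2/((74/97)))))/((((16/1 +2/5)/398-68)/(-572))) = 410682845637350/165819166083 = 2476.69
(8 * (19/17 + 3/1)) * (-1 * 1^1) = -560/17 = -32.94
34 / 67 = 0.51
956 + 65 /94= 956.69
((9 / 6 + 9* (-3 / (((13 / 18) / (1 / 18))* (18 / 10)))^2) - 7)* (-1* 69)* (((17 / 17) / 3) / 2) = 41607 / 676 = 61.55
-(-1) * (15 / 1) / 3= 5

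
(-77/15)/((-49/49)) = 77/15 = 5.13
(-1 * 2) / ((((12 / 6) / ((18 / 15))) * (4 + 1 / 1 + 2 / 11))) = -22 / 95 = -0.23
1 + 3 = 4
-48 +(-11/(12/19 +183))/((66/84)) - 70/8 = -793067/13956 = -56.83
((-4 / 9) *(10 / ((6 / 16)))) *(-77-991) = 113920 / 9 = 12657.78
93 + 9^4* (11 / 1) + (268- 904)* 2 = 70992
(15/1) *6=90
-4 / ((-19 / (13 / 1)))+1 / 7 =383 / 133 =2.88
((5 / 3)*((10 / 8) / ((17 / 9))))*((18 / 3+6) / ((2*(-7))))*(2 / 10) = -45 / 238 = -0.19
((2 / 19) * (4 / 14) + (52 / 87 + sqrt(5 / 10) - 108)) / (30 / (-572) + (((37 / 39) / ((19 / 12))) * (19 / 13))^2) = -780654614168 / 5194603743 + 314171 * sqrt(2) / 448933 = -149.29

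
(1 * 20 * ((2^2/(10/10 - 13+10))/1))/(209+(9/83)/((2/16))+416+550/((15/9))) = -3320/79337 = -0.04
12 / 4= 3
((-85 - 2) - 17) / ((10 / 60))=-624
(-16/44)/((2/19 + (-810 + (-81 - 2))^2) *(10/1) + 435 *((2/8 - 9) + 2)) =-304/6664219815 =-0.00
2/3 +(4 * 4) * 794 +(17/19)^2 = 13760021/1083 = 12705.47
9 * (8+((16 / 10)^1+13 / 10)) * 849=832869 / 10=83286.90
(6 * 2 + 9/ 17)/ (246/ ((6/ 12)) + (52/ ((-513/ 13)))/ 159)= 0.03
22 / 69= 0.32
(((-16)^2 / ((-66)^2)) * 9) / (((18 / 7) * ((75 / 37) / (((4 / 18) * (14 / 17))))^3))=249073362944 / 1645454820796875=0.00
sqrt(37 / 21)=1.33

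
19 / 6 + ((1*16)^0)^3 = 25 / 6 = 4.17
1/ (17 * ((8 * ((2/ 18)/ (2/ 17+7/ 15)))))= 447/ 11560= 0.04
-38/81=-0.47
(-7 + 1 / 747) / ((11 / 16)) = -83648 / 8217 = -10.18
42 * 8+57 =393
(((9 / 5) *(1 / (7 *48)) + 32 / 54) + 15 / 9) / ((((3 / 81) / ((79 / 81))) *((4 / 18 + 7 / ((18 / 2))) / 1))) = 2705039 / 45360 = 59.63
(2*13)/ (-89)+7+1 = 686/ 89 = 7.71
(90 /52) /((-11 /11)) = -1.73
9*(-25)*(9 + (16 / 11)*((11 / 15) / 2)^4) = -456956 / 225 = -2030.92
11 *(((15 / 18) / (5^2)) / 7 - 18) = -41569 / 210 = -197.95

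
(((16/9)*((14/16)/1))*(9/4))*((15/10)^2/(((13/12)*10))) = 189/260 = 0.73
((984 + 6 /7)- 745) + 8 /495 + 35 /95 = 15816314 /65835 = 240.24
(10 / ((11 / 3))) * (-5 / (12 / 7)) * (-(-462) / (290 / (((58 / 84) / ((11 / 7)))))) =-245 / 44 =-5.57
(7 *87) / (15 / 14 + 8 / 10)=42630 / 131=325.42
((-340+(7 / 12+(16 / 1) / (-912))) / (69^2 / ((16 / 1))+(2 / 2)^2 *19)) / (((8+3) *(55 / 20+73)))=-137584 / 106917085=-0.00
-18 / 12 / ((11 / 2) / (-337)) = 1011 / 11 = 91.91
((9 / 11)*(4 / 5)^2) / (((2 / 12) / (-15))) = -2592 / 55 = -47.13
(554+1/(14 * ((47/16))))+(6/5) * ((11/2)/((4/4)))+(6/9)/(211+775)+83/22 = 30209393581/53525010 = 564.40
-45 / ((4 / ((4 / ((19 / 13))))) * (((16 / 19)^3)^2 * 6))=-482839305 / 33554432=-14.39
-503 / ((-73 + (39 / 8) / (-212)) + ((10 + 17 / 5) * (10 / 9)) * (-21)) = 2559264 / 1962389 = 1.30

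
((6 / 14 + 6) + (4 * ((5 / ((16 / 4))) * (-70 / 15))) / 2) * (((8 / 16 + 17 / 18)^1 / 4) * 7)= -715 / 54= -13.24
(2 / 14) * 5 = 5 / 7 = 0.71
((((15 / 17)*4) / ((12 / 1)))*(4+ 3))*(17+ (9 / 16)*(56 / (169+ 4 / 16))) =407225 / 11509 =35.38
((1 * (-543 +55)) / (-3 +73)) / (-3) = 244 / 105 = 2.32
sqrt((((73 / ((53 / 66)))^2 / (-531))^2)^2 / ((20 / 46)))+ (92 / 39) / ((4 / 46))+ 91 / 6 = 3299 / 78+ 3326229171848 * sqrt(230) / 137333821805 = 409.61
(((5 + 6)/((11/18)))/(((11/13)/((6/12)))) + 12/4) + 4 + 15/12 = 831/44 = 18.89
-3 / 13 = -0.23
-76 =-76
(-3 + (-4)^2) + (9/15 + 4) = 88/5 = 17.60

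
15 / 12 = 5 / 4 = 1.25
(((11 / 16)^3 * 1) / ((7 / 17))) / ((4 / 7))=22627 / 16384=1.38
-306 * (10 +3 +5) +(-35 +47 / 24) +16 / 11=-1462451 / 264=-5539.59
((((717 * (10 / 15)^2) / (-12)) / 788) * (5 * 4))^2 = 1428025 / 3143529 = 0.45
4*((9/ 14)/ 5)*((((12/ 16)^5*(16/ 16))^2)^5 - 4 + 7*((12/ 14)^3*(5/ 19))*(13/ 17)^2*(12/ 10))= -9779806018493336802002636395371114189/ 5968774049819125554402775685367070720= -1.64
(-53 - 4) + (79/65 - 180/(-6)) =-1676/65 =-25.78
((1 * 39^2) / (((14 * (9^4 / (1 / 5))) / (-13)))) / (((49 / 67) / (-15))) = 147199 / 166698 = 0.88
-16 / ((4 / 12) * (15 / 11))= -176 / 5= -35.20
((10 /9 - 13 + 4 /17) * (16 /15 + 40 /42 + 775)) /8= -145469621 /128520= -1131.88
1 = 1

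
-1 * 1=-1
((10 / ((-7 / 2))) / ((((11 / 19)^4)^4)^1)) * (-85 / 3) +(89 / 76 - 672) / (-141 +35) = 508170.78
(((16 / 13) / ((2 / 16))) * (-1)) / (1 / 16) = -2048 / 13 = -157.54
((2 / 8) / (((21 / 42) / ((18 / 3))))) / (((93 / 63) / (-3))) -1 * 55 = -1894 / 31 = -61.10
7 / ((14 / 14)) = 7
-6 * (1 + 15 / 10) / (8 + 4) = -5 / 4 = -1.25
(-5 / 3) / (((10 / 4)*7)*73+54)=-10 / 7989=-0.00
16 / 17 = 0.94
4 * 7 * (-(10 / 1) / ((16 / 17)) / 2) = -595 / 4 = -148.75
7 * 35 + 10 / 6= 740 / 3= 246.67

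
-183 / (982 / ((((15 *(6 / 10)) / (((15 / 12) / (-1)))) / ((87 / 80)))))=17568 / 14239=1.23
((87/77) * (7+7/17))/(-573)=-522/35717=-0.01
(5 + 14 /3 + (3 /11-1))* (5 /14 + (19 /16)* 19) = 757265 /3696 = 204.89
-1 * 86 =-86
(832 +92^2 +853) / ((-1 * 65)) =-10149 / 65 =-156.14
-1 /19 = -0.05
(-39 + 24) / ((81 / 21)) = -35 / 9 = -3.89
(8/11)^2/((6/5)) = 160/363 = 0.44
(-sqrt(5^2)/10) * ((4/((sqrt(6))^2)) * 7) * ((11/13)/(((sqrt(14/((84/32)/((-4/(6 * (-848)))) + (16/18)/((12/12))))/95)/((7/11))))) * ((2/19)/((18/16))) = -280 * sqrt(420826)/1053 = -172.50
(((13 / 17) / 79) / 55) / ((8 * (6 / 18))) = 39 / 590920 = 0.00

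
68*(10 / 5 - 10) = -544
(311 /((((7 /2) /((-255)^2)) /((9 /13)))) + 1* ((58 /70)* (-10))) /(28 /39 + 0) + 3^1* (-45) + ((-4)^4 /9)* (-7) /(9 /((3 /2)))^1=7370963710 /1323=5571401.14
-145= -145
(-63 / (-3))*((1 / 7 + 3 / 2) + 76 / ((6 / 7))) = 1896.50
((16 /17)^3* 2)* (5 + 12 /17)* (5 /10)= 397312 /83521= 4.76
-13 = -13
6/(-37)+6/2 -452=-16619/37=-449.16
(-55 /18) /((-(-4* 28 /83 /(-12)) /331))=1511015 /168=8994.14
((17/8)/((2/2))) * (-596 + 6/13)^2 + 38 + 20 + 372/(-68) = 4330863083/5746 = 753717.91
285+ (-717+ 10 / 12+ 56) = -2251 / 6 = -375.17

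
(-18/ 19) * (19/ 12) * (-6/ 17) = 9/ 17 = 0.53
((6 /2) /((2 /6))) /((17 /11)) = 99 /17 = 5.82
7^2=49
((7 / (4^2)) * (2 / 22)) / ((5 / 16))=7 / 55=0.13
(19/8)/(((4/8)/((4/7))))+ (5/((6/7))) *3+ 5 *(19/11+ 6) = 9063/154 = 58.85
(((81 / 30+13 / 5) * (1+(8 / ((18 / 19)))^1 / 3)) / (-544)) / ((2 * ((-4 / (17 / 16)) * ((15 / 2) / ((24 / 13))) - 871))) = 5459 / 260357760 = 0.00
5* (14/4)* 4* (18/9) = 140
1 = 1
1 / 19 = 0.05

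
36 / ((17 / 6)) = 216 / 17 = 12.71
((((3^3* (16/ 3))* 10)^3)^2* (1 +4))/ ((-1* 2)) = -22290251120640000000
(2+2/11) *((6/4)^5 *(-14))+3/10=-12741/55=-231.65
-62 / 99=-0.63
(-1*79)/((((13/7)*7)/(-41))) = 3239/13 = 249.15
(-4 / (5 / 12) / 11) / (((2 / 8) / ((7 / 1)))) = -1344 / 55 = -24.44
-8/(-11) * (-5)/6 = -20/33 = -0.61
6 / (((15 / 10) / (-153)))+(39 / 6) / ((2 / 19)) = -2201 / 4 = -550.25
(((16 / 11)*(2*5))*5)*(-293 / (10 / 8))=-187520 / 11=-17047.27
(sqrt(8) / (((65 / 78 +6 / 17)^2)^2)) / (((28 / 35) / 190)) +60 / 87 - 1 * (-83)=2427 / 29 +51415527600 * sqrt(2) / 214358881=422.90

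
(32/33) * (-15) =-160/11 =-14.55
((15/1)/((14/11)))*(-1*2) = -165/7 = -23.57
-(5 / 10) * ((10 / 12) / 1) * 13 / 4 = -65 / 48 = -1.35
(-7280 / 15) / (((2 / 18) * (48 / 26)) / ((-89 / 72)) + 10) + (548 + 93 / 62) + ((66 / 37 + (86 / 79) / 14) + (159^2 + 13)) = 18016339748383 / 698415774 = 25796.01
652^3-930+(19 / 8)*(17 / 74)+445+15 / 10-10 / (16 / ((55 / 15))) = 492249165211 / 1776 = 277167322.75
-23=-23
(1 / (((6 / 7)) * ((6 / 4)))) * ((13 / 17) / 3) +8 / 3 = 1315 / 459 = 2.86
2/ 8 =1/ 4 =0.25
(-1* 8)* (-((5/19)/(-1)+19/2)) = 1404/19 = 73.89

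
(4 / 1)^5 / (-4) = -256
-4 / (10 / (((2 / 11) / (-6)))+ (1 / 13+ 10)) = 52 / 4159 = 0.01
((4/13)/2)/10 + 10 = 651/65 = 10.02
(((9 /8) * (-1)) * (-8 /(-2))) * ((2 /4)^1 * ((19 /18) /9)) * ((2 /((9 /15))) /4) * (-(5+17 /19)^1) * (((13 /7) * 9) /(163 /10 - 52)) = -650 /1071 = -0.61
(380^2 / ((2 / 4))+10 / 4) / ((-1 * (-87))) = 192535 / 58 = 3319.57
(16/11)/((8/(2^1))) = 4/11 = 0.36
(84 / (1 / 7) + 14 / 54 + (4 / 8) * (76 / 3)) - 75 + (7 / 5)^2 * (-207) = 81139 / 675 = 120.21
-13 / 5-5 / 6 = -103 / 30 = -3.43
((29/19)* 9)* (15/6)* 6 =3915/19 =206.05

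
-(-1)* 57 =57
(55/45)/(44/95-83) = -1045/70569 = -0.01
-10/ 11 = -0.91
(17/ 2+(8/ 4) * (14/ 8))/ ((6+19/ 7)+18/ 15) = 420/ 347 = 1.21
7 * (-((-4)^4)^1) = -1792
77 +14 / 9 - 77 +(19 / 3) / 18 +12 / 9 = 175 / 54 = 3.24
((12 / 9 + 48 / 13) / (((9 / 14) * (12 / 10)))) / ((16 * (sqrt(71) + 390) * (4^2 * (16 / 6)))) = 8575 / 350274816 - 1715 * sqrt(71) / 27321435648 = 0.00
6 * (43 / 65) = 258 / 65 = 3.97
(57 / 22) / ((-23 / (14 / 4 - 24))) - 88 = -86719 / 1012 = -85.69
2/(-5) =-2/5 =-0.40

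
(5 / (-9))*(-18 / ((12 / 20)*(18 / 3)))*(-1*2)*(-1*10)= 500 / 9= 55.56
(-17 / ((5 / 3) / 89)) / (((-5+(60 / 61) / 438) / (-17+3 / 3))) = -323394672 / 111275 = -2906.27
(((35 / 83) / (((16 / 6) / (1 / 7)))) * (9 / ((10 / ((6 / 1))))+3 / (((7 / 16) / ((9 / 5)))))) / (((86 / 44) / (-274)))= -56.19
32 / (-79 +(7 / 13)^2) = -2704 / 6651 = -0.41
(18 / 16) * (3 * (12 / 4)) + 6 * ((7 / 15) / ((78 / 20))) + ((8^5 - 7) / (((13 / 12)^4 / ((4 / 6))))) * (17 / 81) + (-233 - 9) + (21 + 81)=2192681443 / 685464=3198.83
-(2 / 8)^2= -1 / 16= -0.06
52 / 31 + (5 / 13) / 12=8267 / 4836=1.71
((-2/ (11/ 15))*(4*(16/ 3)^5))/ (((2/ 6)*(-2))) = 20971520/ 297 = 70611.18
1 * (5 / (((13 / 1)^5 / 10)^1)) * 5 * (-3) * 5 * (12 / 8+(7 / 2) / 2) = -1875 / 57122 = -0.03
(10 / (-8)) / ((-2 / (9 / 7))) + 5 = 325 / 56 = 5.80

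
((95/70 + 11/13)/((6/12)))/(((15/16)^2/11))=1129216/20475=55.15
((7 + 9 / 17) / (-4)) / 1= -32 / 17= -1.88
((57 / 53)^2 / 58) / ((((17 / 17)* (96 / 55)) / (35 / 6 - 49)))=-5142445 / 10427008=-0.49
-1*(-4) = 4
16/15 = 1.07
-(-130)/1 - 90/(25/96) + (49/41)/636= -28109683/130380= -215.60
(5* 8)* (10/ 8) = 50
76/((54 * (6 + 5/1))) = 38/297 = 0.13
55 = 55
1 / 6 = 0.17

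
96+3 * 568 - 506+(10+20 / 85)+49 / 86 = 1907625 / 1462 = 1304.81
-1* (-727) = 727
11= 11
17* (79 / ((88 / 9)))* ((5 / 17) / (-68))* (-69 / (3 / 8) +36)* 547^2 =39356455815 / 1496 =26307791.32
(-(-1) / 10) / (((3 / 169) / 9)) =507 / 10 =50.70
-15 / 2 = -7.50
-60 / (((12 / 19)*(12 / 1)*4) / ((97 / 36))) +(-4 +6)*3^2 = 21889 / 1728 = 12.67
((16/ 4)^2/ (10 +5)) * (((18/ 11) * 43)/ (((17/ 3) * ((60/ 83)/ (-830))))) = -15207.38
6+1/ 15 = 91/ 15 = 6.07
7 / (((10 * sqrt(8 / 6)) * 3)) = 7 * sqrt(3) / 60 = 0.20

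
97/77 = 1.26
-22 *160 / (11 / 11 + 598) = -3520 / 599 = -5.88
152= 152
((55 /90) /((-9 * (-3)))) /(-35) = -11 /17010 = -0.00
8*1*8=64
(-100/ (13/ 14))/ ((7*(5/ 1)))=-40/ 13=-3.08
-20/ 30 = -2/ 3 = -0.67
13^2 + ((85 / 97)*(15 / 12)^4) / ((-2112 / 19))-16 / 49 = 433409986385 / 2569814016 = 168.65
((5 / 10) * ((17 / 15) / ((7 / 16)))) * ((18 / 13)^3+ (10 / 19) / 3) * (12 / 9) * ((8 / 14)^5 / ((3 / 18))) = 1.79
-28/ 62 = -0.45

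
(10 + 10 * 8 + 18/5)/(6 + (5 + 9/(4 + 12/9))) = 7488/1015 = 7.38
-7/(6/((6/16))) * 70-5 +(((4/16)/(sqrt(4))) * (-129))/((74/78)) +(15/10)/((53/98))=-49.85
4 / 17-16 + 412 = 6736 / 17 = 396.24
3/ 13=0.23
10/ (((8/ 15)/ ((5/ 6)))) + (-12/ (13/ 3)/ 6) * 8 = 1241/ 104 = 11.93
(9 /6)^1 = 3 /2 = 1.50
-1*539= -539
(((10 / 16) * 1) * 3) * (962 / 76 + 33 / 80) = 59601 / 2432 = 24.51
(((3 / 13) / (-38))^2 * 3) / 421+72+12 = 8630089131 / 102739156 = 84.00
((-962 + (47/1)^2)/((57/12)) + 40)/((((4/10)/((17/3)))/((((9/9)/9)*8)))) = 651440/171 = 3809.59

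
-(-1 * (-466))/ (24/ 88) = -5126/ 3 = -1708.67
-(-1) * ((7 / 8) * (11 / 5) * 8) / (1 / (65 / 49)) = 143 / 7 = 20.43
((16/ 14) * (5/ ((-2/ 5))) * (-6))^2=360000/ 49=7346.94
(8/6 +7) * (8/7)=200/21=9.52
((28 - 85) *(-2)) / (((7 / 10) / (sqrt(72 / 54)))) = 760 *sqrt(3) / 7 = 188.05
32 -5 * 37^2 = -6813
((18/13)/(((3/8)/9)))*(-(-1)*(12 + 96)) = 46656/13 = 3588.92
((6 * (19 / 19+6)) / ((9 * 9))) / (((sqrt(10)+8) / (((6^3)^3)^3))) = 78622031095114235904 -9827753886889279488 * sqrt(10) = 47543944528971309851.08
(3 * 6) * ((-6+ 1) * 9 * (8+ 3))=-8910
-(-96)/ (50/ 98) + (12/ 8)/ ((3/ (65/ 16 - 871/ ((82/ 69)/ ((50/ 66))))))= -31543997/ 360800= -87.43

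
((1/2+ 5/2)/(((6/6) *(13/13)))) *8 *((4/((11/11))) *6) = 576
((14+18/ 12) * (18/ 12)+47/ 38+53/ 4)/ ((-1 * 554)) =-717/ 10526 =-0.07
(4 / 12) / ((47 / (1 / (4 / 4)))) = 1 / 141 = 0.01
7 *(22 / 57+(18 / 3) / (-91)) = 1660 / 741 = 2.24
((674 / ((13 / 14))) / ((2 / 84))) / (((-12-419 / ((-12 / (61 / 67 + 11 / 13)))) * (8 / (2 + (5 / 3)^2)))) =95147906 / 257823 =369.04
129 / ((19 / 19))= 129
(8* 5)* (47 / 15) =376 / 3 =125.33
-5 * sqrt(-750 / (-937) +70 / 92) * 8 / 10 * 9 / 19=-18 * sqrt(2900549090) / 409469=-2.37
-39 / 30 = -1.30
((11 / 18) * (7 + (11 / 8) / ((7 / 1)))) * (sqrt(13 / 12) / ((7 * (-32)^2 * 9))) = 4433 * sqrt(39) / 390168576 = 0.00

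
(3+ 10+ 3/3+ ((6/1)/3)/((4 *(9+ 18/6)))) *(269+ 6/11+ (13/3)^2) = 1202416/297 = 4048.54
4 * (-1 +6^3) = 860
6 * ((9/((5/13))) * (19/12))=2223/10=222.30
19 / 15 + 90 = 1369 / 15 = 91.27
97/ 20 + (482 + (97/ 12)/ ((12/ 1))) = 351017/ 720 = 487.52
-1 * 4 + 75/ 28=-37/ 28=-1.32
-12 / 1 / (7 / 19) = -228 / 7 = -32.57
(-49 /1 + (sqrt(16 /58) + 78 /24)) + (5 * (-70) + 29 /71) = -112277 /284 + 2 * sqrt(58) /29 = -394.82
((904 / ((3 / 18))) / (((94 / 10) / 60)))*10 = 16272000 / 47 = 346212.77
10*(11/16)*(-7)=-385/8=-48.12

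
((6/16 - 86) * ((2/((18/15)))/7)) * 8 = -3425/21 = -163.10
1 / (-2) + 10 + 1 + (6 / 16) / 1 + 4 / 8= 91 / 8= 11.38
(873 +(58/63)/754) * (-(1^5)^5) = -714988/819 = -873.00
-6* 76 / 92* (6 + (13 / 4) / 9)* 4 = -8702 / 69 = -126.12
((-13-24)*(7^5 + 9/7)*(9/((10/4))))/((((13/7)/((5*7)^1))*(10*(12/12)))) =-274260798/65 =-4219396.89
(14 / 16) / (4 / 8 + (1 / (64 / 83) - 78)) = -56 / 4877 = -0.01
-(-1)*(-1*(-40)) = 40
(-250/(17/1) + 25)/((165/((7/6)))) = 245/3366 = 0.07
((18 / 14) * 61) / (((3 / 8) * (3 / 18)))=8784 / 7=1254.86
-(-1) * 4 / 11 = 4 / 11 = 0.36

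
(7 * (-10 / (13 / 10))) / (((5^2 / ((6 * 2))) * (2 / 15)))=-193.85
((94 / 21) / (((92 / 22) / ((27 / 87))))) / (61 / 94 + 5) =48598 / 826413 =0.06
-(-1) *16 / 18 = 8 / 9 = 0.89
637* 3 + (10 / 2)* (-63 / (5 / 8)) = 1407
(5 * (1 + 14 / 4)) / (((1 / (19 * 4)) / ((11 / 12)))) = 3135 / 2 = 1567.50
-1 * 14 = -14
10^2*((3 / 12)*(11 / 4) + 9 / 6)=875 / 4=218.75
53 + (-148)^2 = 21957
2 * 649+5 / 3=3899 / 3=1299.67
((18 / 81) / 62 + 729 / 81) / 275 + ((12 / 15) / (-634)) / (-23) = 18345682 / 559401975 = 0.03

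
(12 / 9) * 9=12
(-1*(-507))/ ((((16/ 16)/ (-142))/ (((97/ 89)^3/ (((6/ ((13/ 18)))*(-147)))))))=142365123251/ 1865347974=76.32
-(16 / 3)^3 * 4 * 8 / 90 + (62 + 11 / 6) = 24043 / 2430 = 9.89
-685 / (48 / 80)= -3425 / 3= -1141.67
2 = 2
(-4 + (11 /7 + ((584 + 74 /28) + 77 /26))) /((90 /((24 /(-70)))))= -35622 /15925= -2.24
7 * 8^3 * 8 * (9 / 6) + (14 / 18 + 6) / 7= 2709565 / 63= 43008.97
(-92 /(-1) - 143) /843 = -17 /281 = -0.06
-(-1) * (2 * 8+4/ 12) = 49/ 3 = 16.33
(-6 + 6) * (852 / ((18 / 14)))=0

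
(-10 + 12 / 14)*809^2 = -41886784 / 7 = -5983826.29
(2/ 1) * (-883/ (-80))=883/ 40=22.08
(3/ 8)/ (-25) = -3/ 200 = -0.02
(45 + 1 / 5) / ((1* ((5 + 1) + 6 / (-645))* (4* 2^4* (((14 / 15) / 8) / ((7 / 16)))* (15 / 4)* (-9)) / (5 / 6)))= -24295 / 2225664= -0.01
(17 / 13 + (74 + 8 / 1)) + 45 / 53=57984 / 689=84.16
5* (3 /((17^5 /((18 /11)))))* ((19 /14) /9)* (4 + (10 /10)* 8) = 3420 /109328989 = 0.00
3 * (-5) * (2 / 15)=-2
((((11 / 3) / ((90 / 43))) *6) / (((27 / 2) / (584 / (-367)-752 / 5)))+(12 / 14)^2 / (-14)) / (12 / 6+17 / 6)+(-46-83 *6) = -1400840488508 / 2464120575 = -568.50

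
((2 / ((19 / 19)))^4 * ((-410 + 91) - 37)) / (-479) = 5696 / 479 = 11.89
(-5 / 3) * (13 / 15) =-13 / 9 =-1.44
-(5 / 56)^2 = -25 / 3136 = -0.01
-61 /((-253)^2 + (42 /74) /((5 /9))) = -11285 /11841854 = -0.00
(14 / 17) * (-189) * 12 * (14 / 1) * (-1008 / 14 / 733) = 32006016 / 12461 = 2568.49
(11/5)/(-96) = -11/480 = -0.02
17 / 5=3.40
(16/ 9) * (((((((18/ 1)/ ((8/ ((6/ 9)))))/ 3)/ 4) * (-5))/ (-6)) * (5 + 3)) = 40/ 27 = 1.48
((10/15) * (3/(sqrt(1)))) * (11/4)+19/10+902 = 4547/5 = 909.40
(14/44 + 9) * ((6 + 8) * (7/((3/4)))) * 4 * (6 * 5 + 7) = 5946640/33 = 180201.21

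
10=10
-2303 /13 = -177.15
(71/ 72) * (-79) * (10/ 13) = -28045/ 468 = -59.93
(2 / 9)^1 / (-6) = -1 / 27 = -0.04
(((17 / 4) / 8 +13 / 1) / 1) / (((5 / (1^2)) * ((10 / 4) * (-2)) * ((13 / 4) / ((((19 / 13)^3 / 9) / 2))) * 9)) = -2969947 / 925376400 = -0.00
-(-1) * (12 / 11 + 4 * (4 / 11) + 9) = 127 / 11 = 11.55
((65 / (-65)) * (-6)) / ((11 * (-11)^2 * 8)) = 0.00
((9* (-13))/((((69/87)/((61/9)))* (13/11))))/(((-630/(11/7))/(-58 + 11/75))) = -928758611/7607250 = -122.09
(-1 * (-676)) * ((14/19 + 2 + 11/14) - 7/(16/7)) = 165451/532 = 311.00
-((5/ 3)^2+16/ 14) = -247/ 63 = -3.92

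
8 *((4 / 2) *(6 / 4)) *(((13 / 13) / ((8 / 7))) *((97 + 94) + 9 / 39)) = 4015.85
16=16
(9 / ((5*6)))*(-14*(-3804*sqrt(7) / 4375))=11412*sqrt(7) / 3125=9.66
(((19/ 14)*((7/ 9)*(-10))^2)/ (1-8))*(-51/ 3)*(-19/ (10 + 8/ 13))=-1994525/ 5589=-356.87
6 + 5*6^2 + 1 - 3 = 184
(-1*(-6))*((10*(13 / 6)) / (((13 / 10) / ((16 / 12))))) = 400 / 3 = 133.33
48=48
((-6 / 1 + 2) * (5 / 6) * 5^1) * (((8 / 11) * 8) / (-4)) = 800 / 33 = 24.24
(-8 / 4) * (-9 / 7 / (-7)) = -0.37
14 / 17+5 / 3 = 127 / 51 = 2.49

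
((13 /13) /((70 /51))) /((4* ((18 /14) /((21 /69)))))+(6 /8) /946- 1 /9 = -131597 /1958220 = -0.07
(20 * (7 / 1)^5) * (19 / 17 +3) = 1384105.88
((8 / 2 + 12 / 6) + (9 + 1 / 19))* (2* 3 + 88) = 26884 / 19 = 1414.95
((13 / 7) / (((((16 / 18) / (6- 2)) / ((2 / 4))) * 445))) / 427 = 0.00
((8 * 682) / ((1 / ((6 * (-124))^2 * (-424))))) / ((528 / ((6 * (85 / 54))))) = -68714728960 / 3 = -22904909653.33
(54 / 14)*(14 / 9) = 6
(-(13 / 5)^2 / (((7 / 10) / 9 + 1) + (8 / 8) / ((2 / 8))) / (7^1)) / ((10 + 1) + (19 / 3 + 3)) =-9126 / 975695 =-0.01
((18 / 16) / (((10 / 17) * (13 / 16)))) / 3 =51 / 65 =0.78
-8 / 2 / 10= -2 / 5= -0.40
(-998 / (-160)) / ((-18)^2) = 499 / 25920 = 0.02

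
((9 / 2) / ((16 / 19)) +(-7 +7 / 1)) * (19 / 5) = 3249 / 160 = 20.31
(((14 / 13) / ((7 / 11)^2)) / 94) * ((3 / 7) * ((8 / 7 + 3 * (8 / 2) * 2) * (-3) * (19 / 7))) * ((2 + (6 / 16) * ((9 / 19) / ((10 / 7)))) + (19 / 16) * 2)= -11703483 / 1047865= -11.17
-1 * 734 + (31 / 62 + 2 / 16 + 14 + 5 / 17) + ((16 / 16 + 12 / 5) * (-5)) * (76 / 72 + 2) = -943735 / 1224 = -771.03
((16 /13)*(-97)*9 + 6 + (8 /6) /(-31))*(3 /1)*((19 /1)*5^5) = -76701931250 /403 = -190327372.83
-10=-10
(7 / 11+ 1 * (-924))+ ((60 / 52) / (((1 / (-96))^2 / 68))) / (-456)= -6817259 / 2717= -2509.11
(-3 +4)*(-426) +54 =-372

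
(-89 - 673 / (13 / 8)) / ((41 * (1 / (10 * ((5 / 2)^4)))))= -20440625 / 4264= -4793.77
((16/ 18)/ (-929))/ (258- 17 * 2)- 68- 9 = -18026317/ 234108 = -77.00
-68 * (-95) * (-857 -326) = -7642180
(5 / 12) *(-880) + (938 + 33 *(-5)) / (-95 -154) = -30691 / 83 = -369.77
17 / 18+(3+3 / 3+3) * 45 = 5687 / 18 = 315.94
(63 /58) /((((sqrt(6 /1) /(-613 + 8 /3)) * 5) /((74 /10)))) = -400.56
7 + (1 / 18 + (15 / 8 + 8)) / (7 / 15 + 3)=947 / 96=9.86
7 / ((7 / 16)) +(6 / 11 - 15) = 17 / 11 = 1.55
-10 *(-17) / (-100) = -17 / 10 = -1.70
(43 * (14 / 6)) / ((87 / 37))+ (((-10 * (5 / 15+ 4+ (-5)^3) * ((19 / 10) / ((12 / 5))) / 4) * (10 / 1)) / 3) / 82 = 13452083 / 256824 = 52.38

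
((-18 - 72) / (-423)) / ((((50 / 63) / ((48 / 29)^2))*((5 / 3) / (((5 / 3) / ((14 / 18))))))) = 186624 / 197635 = 0.94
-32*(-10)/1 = 320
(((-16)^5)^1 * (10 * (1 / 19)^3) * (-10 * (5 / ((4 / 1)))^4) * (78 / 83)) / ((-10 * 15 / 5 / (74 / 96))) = -901.23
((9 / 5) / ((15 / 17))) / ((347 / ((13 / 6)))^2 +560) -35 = -35.00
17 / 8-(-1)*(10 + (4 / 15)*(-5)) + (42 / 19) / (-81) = 44177 / 4104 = 10.76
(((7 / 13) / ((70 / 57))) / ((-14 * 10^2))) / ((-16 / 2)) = 57 / 1456000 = 0.00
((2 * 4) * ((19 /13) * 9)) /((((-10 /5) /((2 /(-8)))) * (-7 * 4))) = -171 /364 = -0.47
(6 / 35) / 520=3 / 9100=0.00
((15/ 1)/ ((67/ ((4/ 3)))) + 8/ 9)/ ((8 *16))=179/ 19296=0.01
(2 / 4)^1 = 0.50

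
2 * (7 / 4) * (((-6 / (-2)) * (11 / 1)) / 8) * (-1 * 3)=-693 / 16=-43.31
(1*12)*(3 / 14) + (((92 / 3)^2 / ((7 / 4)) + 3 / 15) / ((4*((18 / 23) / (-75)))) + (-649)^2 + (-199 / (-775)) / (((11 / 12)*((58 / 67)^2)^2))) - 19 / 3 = 3722515347330185561 / 9116710633800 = 408317.81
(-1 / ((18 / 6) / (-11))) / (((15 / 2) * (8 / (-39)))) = -143 / 60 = -2.38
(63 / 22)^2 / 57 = 1323 / 9196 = 0.14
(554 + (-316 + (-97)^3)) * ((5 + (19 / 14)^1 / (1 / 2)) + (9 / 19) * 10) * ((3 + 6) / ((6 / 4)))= -9065954160 / 133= -68165068.87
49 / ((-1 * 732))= -49 / 732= -0.07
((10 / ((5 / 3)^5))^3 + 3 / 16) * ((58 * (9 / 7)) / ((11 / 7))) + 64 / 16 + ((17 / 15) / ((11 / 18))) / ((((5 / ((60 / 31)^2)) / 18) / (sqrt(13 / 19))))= 264384 * sqrt(247) / 200849 + 756467894431 / 21484375000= 55.90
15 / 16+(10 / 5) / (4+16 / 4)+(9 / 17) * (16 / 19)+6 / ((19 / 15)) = 32921 / 5168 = 6.37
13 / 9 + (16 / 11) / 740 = 26491 / 18315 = 1.45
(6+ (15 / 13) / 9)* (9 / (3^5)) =239 / 1053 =0.23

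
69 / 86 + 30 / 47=5823 / 4042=1.44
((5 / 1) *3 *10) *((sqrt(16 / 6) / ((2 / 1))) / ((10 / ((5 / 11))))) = 25 *sqrt(6) / 11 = 5.57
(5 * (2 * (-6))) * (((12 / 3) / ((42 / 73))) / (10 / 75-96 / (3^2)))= 21900 / 553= 39.60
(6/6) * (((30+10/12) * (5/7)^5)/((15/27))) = 346875/33614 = 10.32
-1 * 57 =-57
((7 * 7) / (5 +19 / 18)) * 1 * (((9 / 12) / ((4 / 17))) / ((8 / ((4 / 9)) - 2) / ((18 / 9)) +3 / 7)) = 157437 / 51448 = 3.06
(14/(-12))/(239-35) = -7/1224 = -0.01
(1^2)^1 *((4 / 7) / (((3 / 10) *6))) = 20 / 63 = 0.32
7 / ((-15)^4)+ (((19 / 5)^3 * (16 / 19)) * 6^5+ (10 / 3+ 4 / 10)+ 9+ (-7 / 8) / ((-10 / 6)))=145527299921 / 405000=359326.67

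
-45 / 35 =-9 / 7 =-1.29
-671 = -671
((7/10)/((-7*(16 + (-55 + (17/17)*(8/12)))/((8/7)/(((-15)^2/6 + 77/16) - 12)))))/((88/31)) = 744/21473375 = 0.00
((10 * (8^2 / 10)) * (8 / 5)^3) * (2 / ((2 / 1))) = 32768 / 125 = 262.14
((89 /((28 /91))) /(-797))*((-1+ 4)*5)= -17355 /3188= -5.44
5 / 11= 0.45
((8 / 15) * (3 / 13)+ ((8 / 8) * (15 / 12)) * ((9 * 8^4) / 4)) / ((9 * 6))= 374404 / 1755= 213.34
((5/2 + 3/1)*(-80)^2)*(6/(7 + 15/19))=1003200/37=27113.51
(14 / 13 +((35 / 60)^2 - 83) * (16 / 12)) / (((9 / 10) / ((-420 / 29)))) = 53629450 / 30537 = 1756.21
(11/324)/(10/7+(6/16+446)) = 154/2031237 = 0.00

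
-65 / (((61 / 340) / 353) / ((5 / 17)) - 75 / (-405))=-61951500 / 178147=-347.75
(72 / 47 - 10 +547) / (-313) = -1.72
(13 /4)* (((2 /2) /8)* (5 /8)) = 0.25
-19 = -19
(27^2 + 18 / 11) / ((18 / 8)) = 324.73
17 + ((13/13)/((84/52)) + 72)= 1882/21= 89.62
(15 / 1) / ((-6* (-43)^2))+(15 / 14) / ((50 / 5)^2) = 4847 / 517720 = 0.01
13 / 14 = 0.93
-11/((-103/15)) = 165/103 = 1.60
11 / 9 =1.22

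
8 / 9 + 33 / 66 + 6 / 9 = 37 / 18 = 2.06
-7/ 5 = -1.40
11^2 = 121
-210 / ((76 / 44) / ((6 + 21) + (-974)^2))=-2191503930 / 19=-115342312.11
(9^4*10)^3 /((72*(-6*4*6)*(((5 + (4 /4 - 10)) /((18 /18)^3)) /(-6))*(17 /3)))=-3922632451125 /544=-7210721417.51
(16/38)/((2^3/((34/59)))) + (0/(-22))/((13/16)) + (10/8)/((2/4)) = 5673/2242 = 2.53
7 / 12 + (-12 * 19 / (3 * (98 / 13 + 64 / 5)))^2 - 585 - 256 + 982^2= 5051667739363 / 5243052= 963497.55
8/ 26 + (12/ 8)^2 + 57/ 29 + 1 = 8329/ 1508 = 5.52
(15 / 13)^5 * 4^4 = 194400000 / 371293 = 523.58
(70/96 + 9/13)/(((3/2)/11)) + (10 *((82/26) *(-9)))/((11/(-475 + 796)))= -8272.72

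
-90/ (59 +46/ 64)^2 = -10240/ 405769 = -0.03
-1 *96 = -96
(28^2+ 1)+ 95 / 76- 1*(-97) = 3533 / 4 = 883.25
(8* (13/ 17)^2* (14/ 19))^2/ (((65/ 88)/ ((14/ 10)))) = 16976447488/ 753777025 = 22.52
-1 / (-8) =0.12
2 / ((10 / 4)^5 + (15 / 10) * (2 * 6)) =64 / 3701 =0.02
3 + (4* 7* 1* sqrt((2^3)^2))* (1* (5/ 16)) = 73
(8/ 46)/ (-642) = -2/ 7383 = -0.00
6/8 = 3/4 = 0.75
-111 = -111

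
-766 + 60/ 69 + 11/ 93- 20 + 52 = -1567913/ 2139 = -733.01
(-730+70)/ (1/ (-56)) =36960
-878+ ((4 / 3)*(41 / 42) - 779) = -104309 / 63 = -1655.70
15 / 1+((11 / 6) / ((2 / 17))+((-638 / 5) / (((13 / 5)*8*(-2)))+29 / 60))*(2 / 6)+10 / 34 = 1724233 / 79560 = 21.67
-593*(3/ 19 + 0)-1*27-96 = -216.63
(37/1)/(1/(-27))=-999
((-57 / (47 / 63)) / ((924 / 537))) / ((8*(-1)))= 91827 / 16544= 5.55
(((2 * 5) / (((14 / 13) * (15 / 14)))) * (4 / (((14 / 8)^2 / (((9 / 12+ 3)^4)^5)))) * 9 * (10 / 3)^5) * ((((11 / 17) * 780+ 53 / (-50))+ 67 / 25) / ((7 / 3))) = 8613186205731189250946044921875 / 3130494287872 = 2751382182392075385.35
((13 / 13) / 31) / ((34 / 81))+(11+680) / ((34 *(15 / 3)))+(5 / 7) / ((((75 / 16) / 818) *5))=8043241 / 276675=29.07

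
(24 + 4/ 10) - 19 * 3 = -32.60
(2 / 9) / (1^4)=2 / 9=0.22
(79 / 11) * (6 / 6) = 79 / 11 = 7.18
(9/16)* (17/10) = 153/160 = 0.96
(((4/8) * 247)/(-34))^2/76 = 0.17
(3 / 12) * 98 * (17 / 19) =21.92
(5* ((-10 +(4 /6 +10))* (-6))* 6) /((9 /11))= -440 /3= -146.67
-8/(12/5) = -10/3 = -3.33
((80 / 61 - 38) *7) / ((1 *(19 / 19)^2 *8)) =-7833 / 244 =-32.10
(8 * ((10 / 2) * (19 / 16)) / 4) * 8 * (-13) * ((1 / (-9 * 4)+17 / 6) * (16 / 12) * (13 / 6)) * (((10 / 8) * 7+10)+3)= -47025095 / 216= -217708.77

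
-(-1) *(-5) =-5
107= 107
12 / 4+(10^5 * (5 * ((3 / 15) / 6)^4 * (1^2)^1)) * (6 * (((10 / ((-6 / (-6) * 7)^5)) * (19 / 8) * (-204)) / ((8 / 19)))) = 140453 / 302526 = 0.46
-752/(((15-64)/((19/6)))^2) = -67868/21609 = -3.14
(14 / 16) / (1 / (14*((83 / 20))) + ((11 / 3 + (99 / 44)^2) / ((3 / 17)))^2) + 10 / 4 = 147413479873 / 58956958618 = 2.50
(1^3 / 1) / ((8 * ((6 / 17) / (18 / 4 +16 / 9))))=1921 / 864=2.22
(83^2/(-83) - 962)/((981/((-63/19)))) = 385/109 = 3.53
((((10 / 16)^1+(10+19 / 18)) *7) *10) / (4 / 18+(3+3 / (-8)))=11774 / 41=287.17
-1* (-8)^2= -64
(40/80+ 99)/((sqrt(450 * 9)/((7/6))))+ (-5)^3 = -125+ 1393 * sqrt(2)/1080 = -123.18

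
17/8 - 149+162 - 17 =-15/8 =-1.88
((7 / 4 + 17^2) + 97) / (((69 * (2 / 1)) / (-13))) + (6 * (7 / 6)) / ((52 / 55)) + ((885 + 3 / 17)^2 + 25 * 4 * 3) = 541837244961 / 691288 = 783808.26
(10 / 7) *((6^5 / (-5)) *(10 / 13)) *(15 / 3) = -777600 / 91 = -8545.05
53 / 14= 3.79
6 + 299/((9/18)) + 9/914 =552065/914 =604.01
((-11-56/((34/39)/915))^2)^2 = 997470403119616003674721/83521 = 11942749764964691558.71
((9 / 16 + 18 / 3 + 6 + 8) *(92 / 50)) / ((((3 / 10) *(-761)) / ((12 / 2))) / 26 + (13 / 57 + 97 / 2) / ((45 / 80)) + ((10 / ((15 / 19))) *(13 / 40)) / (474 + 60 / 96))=191613034431 / 431352883375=0.44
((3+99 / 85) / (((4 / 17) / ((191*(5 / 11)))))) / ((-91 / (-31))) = 1048017 / 2002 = 523.49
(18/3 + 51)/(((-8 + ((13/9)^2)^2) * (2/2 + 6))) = -373977/167489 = -2.23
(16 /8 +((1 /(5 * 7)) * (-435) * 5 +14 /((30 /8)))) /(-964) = 5923 /101220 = 0.06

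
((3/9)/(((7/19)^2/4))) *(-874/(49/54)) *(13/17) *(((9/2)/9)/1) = -147660552/40817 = -3617.62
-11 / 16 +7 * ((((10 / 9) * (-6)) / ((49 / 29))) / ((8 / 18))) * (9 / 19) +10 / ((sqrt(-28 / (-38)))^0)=-42823 / 2128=-20.12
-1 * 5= -5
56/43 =1.30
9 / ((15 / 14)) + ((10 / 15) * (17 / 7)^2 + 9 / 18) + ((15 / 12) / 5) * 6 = 10534 / 735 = 14.33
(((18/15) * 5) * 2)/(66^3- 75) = 4/95807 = 0.00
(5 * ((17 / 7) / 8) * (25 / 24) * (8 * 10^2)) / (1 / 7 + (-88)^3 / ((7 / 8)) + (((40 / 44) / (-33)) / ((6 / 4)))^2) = -840027375 / 517229956558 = -0.00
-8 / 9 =-0.89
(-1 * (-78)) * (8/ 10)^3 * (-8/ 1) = -39936/ 125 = -319.49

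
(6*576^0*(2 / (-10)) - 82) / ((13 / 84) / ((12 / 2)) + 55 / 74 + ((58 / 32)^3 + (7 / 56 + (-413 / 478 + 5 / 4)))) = -949278081024 / 82541165165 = -11.50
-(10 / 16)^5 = -3125 / 32768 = -0.10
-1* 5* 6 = -30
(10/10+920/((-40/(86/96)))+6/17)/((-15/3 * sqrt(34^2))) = 15709/138720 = 0.11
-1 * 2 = -2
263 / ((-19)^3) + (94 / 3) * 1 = 643957 / 20577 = 31.29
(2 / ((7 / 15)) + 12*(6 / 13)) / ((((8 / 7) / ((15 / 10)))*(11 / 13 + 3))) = 1341 / 400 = 3.35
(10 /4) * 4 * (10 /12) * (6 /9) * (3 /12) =25 /18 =1.39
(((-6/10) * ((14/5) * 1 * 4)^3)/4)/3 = -43904/625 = -70.25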